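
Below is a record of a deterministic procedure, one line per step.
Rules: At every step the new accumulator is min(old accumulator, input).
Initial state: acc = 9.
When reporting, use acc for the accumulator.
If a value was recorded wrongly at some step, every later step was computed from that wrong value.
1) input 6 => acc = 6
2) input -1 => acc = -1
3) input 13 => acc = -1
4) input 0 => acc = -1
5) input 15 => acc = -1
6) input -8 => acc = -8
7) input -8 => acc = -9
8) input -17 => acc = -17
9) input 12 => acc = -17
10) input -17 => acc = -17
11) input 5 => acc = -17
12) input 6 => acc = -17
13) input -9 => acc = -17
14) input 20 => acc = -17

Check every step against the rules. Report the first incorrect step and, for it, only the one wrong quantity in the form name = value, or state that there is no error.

step 7, acc = -8

Step 1: acc = min(9, 6) = 6 — verified.
Step 2: acc = min(6, -1) = -1 — in agreement.
Step 3: acc = min(-1, 13) = -1 — no discrepancy.
Step 4: acc = min(-1, 0) = -1 — in agreement.
Step 5: acc = min(-1, 15) = -1 — verified.
Step 6: acc = min(-1, -8) = -8 — no discrepancy.
Step 7: acc = min(-8, -8) = -8 — first mismatch against the record.
First deviation found at step 7; the corrected entry is acc = -8.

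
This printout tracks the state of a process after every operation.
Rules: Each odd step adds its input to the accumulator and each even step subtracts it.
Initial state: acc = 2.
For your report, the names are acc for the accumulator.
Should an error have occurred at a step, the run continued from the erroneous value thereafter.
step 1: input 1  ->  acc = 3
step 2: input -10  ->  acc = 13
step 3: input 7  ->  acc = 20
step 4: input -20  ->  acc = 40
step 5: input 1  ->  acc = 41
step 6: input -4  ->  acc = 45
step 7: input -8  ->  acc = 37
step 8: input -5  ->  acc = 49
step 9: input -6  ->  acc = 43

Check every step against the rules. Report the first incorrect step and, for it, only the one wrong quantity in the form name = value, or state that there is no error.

step 1: acc = 2 + 1 = 3 -> consistent with the printout
step 2: acc = 3 - -10 = 13 -> confirmed correct
step 3: acc = 13 + 7 = 20 -> no discrepancy
step 4: acc = 20 - -20 = 40 -> same as recorded
step 5: acc = 40 + 1 = 41 -> no discrepancy
step 6: acc = 41 - -4 = 45 -> agrees with the printout
step 7: acc = 45 + -8 = 37 -> checks out
step 8: acc = 37 - -5 = 42 -> not what was recorded
First deviation found at step 8; the corrected entry is acc = 42.

step 8, acc = 42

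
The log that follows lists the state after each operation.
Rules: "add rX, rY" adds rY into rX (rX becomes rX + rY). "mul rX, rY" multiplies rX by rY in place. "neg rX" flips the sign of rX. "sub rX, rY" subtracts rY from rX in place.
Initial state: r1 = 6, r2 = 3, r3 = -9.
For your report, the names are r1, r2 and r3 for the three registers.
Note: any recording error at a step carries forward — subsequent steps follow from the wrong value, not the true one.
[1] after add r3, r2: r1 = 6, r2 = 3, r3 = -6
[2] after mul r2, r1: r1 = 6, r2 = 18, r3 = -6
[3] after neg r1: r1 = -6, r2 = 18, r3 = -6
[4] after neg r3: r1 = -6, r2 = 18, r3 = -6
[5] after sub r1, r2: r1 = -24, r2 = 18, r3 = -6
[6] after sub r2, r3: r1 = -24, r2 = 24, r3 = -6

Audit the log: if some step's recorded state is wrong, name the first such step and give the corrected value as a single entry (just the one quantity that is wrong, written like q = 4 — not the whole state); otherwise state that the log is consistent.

step 4, r3 = 6

Recomputing the run from the initial state:
step 1: r1 = 6, r2 = 3, r3 = -6
step 2: r1 = 6, r2 = 18, r3 = -6
step 3: r1 = -6, r2 = 18, r3 = -6
step 4: r1 = -6, r2 = 18, r3 = 6
step 5: r1 = -24, r2 = 18, r3 = 6
step 6: r1 = -24, r2 = 12, r3 = 6
The first disagreement with the log is at step 4, where the value should be r3 = 6.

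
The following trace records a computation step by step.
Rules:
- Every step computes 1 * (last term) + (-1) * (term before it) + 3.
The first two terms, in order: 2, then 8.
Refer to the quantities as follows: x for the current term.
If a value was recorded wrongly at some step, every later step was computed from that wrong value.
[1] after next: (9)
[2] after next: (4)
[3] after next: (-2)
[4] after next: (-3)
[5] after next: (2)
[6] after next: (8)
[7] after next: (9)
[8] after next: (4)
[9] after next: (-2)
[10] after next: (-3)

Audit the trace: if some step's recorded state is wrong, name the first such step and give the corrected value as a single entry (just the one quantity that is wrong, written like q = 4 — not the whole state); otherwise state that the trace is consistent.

Recomputing the run from the initial state:
step 1: x = 9
step 2: x = 4
step 3: x = -2
step 4: x = -3
step 5: x = 2
step 6: x = 8
step 7: x = 9
step 8: x = 4
step 9: x = -2
step 10: x = -3
This matches the trace at every step.

no error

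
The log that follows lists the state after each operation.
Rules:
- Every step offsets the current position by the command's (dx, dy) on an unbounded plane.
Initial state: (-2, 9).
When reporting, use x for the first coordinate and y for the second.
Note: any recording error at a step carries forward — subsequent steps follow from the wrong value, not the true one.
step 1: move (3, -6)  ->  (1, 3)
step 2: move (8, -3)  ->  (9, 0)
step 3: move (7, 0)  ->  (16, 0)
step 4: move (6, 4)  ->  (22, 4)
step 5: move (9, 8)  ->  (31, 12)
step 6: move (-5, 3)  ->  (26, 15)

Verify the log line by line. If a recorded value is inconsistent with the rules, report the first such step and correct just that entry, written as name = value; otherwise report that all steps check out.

1. x = -2 + (3) = 1, y = 9 + (-6) = 3 (consistent with the log)
2. x = 1 + (8) = 9, y = 3 + (-3) = 0 (confirmed correct)
3. x = 9 + (7) = 16, y = 0 + (0) = 0 (consistent with the log)
4. x = 16 + (6) = 22, y = 0 + (4) = 4 (matches)
5. x = 22 + (9) = 31, y = 4 + (8) = 12 (confirmed correct)
6. x = 31 + (-5) = 26, y = 12 + (3) = 15 (confirmed correct)
All steps check out; nothing to correct.

no error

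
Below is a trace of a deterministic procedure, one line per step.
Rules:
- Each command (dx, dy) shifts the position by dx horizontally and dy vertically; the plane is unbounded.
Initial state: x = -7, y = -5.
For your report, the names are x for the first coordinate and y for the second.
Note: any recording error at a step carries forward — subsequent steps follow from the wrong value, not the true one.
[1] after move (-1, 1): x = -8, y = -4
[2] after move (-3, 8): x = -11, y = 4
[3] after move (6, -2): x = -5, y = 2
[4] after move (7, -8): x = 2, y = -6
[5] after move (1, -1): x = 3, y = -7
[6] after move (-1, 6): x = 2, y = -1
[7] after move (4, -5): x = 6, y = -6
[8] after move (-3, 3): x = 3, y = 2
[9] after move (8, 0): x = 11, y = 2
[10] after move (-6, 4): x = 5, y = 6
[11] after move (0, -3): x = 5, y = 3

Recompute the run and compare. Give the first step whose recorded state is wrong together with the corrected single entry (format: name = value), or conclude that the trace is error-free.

step 1: x = -7 + (-1) = -8, y = -5 + (1) = -4 -> agrees with the trace
step 2: x = -8 + (-3) = -11, y = -4 + (8) = 4 -> confirmed correct
step 3: x = -11 + (6) = -5, y = 4 + (-2) = 2 -> exactly as logged
step 4: x = -5 + (7) = 2, y = 2 + (-8) = -6 -> agrees with the trace
step 5: x = 2 + (1) = 3, y = -6 + (-1) = -7 -> agrees with the trace
step 6: x = 3 + (-1) = 2, y = -7 + (6) = -1 -> no discrepancy
step 7: x = 2 + (4) = 6, y = -1 + (-5) = -6 -> same as recorded
step 8: x = 6 + (-3) = 3, y = -6 + (3) = -3 -> not what was recorded
First deviation found at step 8; the corrected entry is y = -3.

step 8, y = -3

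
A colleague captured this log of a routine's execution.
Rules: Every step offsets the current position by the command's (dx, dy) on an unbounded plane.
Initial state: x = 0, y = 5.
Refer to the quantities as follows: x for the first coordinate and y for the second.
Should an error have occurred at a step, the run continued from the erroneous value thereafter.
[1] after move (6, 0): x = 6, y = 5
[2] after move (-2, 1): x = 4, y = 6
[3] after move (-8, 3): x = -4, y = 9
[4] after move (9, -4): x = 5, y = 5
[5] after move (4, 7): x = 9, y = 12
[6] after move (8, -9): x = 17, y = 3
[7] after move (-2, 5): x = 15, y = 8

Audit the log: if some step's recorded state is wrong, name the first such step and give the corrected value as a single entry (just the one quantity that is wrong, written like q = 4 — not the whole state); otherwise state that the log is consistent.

no error

Recomputing the run from the initial state:
step 1: x = 6, y = 5
step 2: x = 4, y = 6
step 3: x = -4, y = 9
step 4: x = 5, y = 5
step 5: x = 9, y = 12
step 6: x = 17, y = 3
step 7: x = 15, y = 8
This matches the log at every step.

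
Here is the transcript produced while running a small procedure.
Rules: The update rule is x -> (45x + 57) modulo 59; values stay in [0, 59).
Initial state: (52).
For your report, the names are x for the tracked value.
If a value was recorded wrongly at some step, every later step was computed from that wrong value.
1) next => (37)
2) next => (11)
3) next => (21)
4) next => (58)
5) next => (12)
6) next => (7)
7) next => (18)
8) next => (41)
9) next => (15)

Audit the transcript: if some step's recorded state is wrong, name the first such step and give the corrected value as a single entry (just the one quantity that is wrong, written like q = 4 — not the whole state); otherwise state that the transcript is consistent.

Recomputing the run from the initial state:
step 1: x = 37
step 2: x = 11
step 3: x = 21
step 4: x = 58
step 5: x = 12
step 6: x = 7
step 7: x = 18
step 8: x = 41
step 9: x = 14
The first disagreement with the transcript is at step 9, where the value should be x = 14.

step 9, x = 14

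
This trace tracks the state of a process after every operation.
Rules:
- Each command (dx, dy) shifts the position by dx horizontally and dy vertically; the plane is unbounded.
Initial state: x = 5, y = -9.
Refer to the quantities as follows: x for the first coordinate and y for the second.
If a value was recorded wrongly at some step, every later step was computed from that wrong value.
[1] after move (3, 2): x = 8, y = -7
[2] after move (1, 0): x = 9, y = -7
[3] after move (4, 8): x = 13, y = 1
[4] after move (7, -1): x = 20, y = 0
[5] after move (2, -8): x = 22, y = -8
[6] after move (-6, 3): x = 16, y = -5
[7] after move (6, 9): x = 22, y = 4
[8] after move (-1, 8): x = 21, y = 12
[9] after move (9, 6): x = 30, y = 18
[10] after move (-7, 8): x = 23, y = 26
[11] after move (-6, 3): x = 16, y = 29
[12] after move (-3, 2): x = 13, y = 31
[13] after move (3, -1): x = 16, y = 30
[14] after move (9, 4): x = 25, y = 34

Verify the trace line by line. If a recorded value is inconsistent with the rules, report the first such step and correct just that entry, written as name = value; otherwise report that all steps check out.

step 11, x = 17

Recomputing the run from the initial state:
step 1: x = 8, y = -7
step 2: x = 9, y = -7
step 3: x = 13, y = 1
step 4: x = 20, y = 0
step 5: x = 22, y = -8
step 6: x = 16, y = -5
step 7: x = 22, y = 4
step 8: x = 21, y = 12
step 9: x = 30, y = 18
step 10: x = 23, y = 26
step 11: x = 17, y = 29
step 12: x = 14, y = 31
step 13: x = 17, y = 30
step 14: x = 26, y = 34
The first disagreement with the trace is at step 11, where the value should be x = 17.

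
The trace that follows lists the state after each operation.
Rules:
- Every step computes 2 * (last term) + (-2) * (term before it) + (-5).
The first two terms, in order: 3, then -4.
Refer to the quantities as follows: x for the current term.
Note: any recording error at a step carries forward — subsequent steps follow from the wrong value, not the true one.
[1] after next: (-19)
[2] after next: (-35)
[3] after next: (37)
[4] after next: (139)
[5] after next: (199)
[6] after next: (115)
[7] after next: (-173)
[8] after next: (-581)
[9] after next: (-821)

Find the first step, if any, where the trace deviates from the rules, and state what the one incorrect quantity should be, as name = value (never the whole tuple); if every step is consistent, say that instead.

step 1: x = 2*(-4) + (-2)*(3) + (-5) = -19 -> same as recorded
step 2: x = 2*(-19) + (-2)*(-4) + (-5) = -35 -> confirmed correct
step 3: x = 2*(-35) + (-2)*(-19) + (-5) = -37 -> the entry is off here
First incorrect step: 3; the correct value is x = -37.

step 3, x = -37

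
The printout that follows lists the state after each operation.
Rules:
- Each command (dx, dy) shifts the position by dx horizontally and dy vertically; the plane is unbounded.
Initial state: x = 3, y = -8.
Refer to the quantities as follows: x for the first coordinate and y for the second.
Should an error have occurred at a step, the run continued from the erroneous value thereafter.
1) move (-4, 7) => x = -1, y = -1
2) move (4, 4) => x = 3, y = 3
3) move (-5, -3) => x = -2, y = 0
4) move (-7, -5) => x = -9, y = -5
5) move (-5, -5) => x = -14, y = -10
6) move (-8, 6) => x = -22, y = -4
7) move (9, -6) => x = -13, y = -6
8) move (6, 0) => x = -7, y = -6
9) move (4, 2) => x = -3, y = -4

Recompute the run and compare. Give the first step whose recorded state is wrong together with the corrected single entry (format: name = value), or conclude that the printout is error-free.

step 1: x = 3 + (-4) = -1, y = -8 + (7) = -1 -> matches
step 2: x = -1 + (4) = 3, y = -1 + (4) = 3 -> matches
step 3: x = 3 + (-5) = -2, y = 3 + (-3) = 0 -> verified
step 4: x = -2 + (-7) = -9, y = 0 + (-5) = -5 -> checks out
step 5: x = -9 + (-5) = -14, y = -5 + (-5) = -10 -> checks out
step 6: x = -14 + (-8) = -22, y = -10 + (6) = -4 -> consistent with the printout
step 7: x = -22 + (9) = -13, y = -4 + (-6) = -10 -> the entry is off here
First incorrect step: 7; the correct value is y = -10.

step 7, y = -10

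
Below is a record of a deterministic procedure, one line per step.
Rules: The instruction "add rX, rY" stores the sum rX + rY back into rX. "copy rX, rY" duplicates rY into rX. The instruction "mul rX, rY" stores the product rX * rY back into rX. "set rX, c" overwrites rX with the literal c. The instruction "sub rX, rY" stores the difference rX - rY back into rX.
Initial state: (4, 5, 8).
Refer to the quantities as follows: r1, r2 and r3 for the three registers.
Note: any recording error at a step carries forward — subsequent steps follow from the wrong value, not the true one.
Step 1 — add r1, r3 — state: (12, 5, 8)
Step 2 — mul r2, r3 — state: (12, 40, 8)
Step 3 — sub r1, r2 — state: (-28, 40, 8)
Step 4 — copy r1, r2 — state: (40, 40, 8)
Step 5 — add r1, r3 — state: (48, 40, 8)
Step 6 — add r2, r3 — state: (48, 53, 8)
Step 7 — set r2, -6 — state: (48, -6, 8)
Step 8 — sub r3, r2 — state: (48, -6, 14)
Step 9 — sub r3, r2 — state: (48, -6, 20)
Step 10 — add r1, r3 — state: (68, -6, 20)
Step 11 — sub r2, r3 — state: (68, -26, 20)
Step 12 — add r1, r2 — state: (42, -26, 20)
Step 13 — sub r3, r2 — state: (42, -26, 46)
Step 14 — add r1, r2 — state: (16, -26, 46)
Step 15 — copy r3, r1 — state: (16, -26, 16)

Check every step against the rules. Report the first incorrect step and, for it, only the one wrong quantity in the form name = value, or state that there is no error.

step 6, r2 = 48

1. r1 = 4 + 8 = 12 (agrees with the record)
2. r2 = 5 * 8 = 40 (exactly as logged)
3. r1 = 12 - 40 = -28 (no discrepancy)
4. r1 = 40 (verified)
5. r1 = 40 + 8 = 48 (matches)
6. r2 = 40 + 8 = 48 (a discrepancy with the record)
First incorrect step: 6; the correct value is r2 = 48.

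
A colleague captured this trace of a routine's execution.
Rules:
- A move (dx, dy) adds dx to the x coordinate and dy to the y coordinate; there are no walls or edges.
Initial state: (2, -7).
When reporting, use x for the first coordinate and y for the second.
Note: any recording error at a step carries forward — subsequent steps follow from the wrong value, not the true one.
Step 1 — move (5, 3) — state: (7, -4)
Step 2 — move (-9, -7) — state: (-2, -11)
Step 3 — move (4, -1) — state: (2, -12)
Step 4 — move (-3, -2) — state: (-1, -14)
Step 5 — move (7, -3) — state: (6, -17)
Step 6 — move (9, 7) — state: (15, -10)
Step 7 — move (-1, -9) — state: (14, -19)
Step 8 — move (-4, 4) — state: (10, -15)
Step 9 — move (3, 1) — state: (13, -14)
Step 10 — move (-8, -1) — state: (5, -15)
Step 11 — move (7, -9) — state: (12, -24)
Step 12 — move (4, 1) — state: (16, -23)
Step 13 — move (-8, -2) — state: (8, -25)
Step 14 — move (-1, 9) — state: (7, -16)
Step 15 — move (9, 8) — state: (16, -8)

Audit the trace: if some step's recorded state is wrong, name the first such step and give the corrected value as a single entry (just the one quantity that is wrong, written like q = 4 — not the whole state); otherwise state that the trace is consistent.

Recomputing the run from the initial state:
step 1: x = 7, y = -4
step 2: x = -2, y = -11
step 3: x = 2, y = -12
step 4: x = -1, y = -14
step 5: x = 6, y = -17
step 6: x = 15, y = -10
step 7: x = 14, y = -19
step 8: x = 10, y = -15
step 9: x = 13, y = -14
step 10: x = 5, y = -15
step 11: x = 12, y = -24
step 12: x = 16, y = -23
step 13: x = 8, y = -25
step 14: x = 7, y = -16
step 15: x = 16, y = -8
This matches the trace at every step.

no error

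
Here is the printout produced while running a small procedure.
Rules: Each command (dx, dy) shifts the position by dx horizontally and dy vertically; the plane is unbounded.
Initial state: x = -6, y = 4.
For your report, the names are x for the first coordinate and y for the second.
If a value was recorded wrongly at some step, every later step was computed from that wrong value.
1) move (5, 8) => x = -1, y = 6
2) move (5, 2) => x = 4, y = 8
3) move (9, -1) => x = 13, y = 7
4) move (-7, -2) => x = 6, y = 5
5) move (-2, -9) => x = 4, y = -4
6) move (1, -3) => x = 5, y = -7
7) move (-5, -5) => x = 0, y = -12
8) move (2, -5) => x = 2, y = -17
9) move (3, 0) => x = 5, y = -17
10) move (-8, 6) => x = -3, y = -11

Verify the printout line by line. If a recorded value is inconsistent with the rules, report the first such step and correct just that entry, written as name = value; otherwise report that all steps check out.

1. x = -6 + (5) = -1, y = 4 + (8) = 12 (the printout disagrees here)
First deviation found at step 1; the corrected entry is y = 12.

step 1, y = 12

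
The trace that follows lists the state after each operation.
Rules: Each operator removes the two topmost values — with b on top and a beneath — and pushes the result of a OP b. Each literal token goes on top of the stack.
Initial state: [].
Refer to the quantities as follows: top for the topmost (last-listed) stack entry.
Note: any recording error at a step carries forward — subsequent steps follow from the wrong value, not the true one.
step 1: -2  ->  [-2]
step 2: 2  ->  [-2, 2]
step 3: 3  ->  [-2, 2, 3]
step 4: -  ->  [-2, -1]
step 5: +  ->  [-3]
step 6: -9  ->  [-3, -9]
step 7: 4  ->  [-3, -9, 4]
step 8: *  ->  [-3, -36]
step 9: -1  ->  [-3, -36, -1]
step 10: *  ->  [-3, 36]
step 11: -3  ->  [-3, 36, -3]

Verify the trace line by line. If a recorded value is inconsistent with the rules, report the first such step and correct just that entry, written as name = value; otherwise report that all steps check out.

step 1: push -2: top = -2 -> consistent with the trace
step 2: push 2: top = 2 -> checks out
step 3: push 3: top = 3 -> verified
step 4: 2 - 3 = -1 -> no discrepancy
step 5: -2 + -1 = -3 -> verified
step 6: push -9: top = -9 -> consistent with the trace
step 7: push 4: top = 4 -> in agreement
step 8: -9 * 4 = -36 -> consistent with the trace
step 9: push -1: top = -1 -> confirmed correct
step 10: -36 * -1 = 36 -> in agreement
step 11: push -3: top = -3 -> no discrepancy
All entries verified; no error found.

no error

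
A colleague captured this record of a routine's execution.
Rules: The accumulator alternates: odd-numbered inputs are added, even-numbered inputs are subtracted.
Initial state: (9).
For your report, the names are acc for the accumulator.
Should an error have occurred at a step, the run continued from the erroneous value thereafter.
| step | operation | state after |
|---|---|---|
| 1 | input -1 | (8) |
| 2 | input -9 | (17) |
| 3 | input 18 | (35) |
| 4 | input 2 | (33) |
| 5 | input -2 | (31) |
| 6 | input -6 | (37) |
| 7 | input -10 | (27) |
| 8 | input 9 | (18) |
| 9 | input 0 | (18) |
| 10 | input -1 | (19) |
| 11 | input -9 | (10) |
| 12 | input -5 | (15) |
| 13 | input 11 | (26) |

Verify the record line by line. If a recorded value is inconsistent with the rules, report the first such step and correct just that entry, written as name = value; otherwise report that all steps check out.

1. acc = 9 + -1 = 8 (exactly as logged)
2. acc = 8 - -9 = 17 (confirmed correct)
3. acc = 17 + 18 = 35 (in agreement)
4. acc = 35 - 2 = 33 (exactly as logged)
5. acc = 33 + -2 = 31 (matches)
6. acc = 31 - -6 = 37 (agrees with the record)
7. acc = 37 + -10 = 27 (matches)
8. acc = 27 - 9 = 18 (same as recorded)
9. acc = 18 + 0 = 18 (matches)
10. acc = 18 - -1 = 19 (no discrepancy)
11. acc = 19 + -9 = 10 (exactly as logged)
12. acc = 10 - -5 = 15 (exactly as logged)
13. acc = 15 + 11 = 26 (matches)
No step deviates from the rules.

no error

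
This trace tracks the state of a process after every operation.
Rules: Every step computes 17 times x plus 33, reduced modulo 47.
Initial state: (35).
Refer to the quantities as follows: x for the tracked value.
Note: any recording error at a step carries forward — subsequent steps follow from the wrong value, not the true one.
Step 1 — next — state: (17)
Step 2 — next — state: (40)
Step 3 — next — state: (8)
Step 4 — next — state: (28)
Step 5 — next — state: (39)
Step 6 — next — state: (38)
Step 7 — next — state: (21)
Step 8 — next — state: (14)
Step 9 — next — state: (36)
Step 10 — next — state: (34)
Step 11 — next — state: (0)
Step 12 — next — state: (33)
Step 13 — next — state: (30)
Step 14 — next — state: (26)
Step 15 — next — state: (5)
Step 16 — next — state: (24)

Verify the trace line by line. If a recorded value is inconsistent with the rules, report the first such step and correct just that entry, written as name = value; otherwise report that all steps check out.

Step 1: x = (17*35 + 33) mod 47 = 17 — agrees with the trace.
Step 2: x = (17*17 + 33) mod 47 = 40 — agrees with the trace.
Step 3: x = (17*40 + 33) mod 47 = 8 — matches.
Step 4: x = (17*8 + 33) mod 47 = 28 — consistent with the trace.
Step 5: x = (17*28 + 33) mod 47 = 39 — exactly as logged.
Step 6: x = (17*39 + 33) mod 47 = 38 — same as recorded.
Step 7: x = (17*38 + 33) mod 47 = 21 — matches.
Step 8: x = (17*21 + 33) mod 47 = 14 — same as recorded.
Step 9: x = (17*14 + 33) mod 47 = 36 — in agreement.
Step 10: x = (17*36 + 33) mod 47 = 34 — verified.
Step 11: x = (17*34 + 33) mod 47 = 0 — verified.
Step 12: x = (17*0 + 33) mod 47 = 33 — same as recorded.
Step 13: x = (17*33 + 33) mod 47 = 30 — consistent with the trace.
Step 14: x = (17*30 + 33) mod 47 = 26 — verified.
Step 15: x = (17*26 + 33) mod 47 = 5 — in agreement.
Step 16: x = (17*5 + 33) mod 47 = 24 — in agreement.
The recomputation confirms every line.

no error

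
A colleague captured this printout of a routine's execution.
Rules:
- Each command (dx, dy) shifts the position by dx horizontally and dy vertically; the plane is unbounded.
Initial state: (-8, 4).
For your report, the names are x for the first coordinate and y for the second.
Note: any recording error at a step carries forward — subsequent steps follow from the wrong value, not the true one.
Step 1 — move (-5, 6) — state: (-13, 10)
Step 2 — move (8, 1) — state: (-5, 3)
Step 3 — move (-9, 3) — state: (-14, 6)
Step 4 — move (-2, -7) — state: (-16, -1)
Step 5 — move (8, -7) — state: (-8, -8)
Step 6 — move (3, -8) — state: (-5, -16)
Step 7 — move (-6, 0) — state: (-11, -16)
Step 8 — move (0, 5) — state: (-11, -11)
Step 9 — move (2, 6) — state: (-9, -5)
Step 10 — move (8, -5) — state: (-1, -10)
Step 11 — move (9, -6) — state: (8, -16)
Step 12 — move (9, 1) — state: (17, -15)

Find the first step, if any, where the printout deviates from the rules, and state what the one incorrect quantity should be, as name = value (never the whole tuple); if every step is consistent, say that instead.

step 2, y = 11

1. x = -8 + (-5) = -13, y = 4 + (6) = 10 (exactly as logged)
2. x = -13 + (8) = -5, y = 10 + (1) = 11 (a discrepancy with the printout)
First incorrect step: 2; the correct value is y = 11.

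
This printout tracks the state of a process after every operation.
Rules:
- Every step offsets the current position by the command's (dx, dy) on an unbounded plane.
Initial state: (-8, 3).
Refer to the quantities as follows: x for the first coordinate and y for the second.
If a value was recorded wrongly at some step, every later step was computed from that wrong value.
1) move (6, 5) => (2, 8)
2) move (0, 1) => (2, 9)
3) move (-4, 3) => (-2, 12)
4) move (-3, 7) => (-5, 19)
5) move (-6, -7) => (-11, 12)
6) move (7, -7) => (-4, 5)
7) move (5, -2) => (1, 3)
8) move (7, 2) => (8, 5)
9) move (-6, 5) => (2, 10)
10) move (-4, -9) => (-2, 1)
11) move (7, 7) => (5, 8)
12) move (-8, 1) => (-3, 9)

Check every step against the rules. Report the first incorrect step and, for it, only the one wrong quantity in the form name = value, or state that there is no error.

Step 1: x = -8 + (6) = -2, y = 3 + (5) = 8 — not what was recorded.
The earliest wrong entry is at step 1: it should read x = -2.

step 1, x = -2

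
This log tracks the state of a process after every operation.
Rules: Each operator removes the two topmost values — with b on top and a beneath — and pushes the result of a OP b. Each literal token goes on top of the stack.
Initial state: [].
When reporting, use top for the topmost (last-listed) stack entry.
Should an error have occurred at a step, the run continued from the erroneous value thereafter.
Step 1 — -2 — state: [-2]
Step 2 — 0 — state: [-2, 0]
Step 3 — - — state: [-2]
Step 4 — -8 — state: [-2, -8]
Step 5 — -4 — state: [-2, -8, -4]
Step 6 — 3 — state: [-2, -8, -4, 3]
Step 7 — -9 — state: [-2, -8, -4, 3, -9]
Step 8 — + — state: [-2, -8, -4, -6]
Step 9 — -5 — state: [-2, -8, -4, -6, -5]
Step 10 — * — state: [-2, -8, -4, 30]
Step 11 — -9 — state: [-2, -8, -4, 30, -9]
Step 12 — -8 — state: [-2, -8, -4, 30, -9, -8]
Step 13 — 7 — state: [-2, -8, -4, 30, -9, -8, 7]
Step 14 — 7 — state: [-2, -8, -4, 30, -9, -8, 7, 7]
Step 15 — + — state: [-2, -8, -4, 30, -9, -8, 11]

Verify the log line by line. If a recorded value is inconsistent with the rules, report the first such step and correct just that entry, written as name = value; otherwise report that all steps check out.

Recomputing the run from the initial state:
step 1: [-2]
step 2: [-2, 0]
step 3: [-2]
step 4: [-2, -8]
step 5: [-2, -8, -4]
step 6: [-2, -8, -4, 3]
step 7: [-2, -8, -4, 3, -9]
step 8: [-2, -8, -4, -6]
step 9: [-2, -8, -4, -6, -5]
step 10: [-2, -8, -4, 30]
step 11: [-2, -8, -4, 30, -9]
step 12: [-2, -8, -4, 30, -9, -8]
step 13: [-2, -8, -4, 30, -9, -8, 7]
step 14: [-2, -8, -4, 30, -9, -8, 7, 7]
step 15: [-2, -8, -4, 30, -9, -8, 14]
The first disagreement with the log is at step 15, where the value should be top = 14.

step 15, top = 14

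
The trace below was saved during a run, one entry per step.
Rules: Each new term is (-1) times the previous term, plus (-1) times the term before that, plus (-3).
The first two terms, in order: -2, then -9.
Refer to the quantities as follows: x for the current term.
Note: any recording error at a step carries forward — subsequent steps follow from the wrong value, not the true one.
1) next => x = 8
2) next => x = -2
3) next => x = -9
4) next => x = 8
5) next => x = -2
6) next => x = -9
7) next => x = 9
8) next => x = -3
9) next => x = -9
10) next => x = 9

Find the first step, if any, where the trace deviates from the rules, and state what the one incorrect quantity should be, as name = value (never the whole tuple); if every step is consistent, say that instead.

step 7, x = 8

Step 1: x = -1*(-9) + (-1)*(-2) + (-3) = 8 — consistent with the trace.
Step 2: x = -1*(8) + (-1)*(-9) + (-3) = -2 — matches.
Step 3: x = -1*(-2) + (-1)*(8) + (-3) = -9 — verified.
Step 4: x = -1*(-9) + (-1)*(-2) + (-3) = 8 — in agreement.
Step 5: x = -1*(8) + (-1)*(-9) + (-3) = -2 — matches.
Step 6: x = -1*(-2) + (-1)*(8) + (-3) = -9 — in agreement.
Step 7: x = -1*(-9) + (-1)*(-2) + (-3) = 8 — the entry is off here.
Step 7 is the first one off; corrected, x = 8.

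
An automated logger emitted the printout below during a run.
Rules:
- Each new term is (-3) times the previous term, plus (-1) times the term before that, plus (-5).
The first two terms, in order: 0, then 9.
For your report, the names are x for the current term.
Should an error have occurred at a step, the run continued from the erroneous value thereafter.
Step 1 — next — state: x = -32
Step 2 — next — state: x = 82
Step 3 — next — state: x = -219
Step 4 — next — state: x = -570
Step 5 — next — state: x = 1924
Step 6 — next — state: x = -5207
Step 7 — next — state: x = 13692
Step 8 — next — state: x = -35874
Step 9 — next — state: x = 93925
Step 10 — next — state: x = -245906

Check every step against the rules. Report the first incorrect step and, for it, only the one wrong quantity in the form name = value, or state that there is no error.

step 4, x = 570

Step 1: x = -3*(9) + (-1)*(0) + (-5) = -32 — in agreement.
Step 2: x = -3*(-32) + (-1)*(9) + (-5) = 82 — exactly as logged.
Step 3: x = -3*(82) + (-1)*(-32) + (-5) = -219 — exactly as logged.
Step 4: x = -3*(-219) + (-1)*(82) + (-5) = 570 — a discrepancy with the printout.
So the first discrepancy is step 4, where the right value is x = 570.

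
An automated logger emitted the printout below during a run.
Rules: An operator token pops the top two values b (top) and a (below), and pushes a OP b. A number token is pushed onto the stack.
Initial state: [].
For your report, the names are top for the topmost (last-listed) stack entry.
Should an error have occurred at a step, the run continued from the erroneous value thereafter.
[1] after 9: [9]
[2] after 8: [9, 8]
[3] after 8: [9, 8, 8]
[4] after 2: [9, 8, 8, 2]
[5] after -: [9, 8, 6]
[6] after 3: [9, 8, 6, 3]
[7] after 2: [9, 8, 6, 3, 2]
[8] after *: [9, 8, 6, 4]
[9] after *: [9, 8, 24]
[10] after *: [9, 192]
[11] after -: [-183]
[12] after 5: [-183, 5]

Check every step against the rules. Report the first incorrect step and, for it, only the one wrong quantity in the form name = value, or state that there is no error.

step 1: push 9: top = 9 -> confirmed correct
step 2: push 8: top = 8 -> same as recorded
step 3: push 8: top = 8 -> in agreement
step 4: push 2: top = 2 -> no discrepancy
step 5: 8 - 2 = 6 -> confirmed correct
step 6: push 3: top = 3 -> agrees with the printout
step 7: push 2: top = 2 -> exactly as logged
step 8: 3 * 2 = 6 -> the entry is off here
Conclusion: step 8 carries the first error; the entry should be top = 6.

step 8, top = 6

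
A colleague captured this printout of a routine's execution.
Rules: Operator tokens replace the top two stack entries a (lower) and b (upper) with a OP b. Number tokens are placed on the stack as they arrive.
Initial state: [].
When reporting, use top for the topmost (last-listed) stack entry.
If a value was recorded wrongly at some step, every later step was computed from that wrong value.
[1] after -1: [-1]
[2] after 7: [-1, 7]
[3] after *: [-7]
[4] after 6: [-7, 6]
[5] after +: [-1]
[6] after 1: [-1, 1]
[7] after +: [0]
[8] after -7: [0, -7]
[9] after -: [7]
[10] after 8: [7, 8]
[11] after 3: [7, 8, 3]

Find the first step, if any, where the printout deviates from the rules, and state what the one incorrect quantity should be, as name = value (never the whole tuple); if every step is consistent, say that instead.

Step 1: push -1: top = -1 — in agreement.
Step 2: push 7: top = 7 — agrees with the printout.
Step 3: -1 * 7 = -7 — checks out.
Step 4: push 6: top = 6 — same as recorded.
Step 5: -7 + 6 = -1 — in agreement.
Step 6: push 1: top = 1 — exactly as logged.
Step 7: -1 + 1 = 0 — checks out.
Step 8: push -7: top = -7 — confirmed correct.
Step 9: 0 - -7 = 7 — matches.
Step 10: push 8: top = 8 — checks out.
Step 11: push 3: top = 3 — confirmed correct.
All steps check out; nothing to correct.

no error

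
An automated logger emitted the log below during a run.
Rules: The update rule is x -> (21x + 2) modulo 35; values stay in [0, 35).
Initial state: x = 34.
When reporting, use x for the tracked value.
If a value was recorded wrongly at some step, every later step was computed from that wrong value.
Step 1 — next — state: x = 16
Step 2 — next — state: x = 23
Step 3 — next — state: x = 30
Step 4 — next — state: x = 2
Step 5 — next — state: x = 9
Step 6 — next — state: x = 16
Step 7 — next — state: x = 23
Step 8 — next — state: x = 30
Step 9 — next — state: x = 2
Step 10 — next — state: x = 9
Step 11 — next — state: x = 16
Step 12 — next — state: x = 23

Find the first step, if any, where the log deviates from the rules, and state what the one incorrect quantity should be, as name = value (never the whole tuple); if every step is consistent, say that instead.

Step 1: x = (21*34 + 2) mod 35 = 16 — no discrepancy.
Step 2: x = (21*16 + 2) mod 35 = 23 — in agreement.
Step 3: x = (21*23 + 2) mod 35 = 30 — consistent with the log.
Step 4: x = (21*30 + 2) mod 35 = 2 — exactly as logged.
Step 5: x = (21*2 + 2) mod 35 = 9 — checks out.
Step 6: x = (21*9 + 2) mod 35 = 16 — in agreement.
Step 7: x = (21*16 + 2) mod 35 = 23 — consistent with the log.
Step 8: x = (21*23 + 2) mod 35 = 30 — verified.
Step 9: x = (21*30 + 2) mod 35 = 2 — matches.
Step 10: x = (21*2 + 2) mod 35 = 9 — exactly as logged.
Step 11: x = (21*9 + 2) mod 35 = 16 — verified.
Step 12: x = (21*16 + 2) mod 35 = 23 — same as recorded.
The whole run recomputes cleanly — no discrepancies.

no error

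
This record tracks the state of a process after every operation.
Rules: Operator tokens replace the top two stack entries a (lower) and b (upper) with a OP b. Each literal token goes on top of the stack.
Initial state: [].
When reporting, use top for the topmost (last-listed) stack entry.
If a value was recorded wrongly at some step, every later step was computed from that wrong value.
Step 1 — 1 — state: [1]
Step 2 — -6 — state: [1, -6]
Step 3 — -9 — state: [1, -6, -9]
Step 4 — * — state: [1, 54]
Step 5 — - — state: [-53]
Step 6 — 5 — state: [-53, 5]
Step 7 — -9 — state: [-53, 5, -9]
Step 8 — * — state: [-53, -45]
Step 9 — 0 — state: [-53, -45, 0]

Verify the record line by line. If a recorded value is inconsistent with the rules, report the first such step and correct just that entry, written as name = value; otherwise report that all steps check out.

Recomputing the run from the initial state:
step 1: [1]
step 2: [1, -6]
step 3: [1, -6, -9]
step 4: [1, 54]
step 5: [-53]
step 6: [-53, 5]
step 7: [-53, 5, -9]
step 8: [-53, -45]
step 9: [-53, -45, 0]
This matches the record at every step.

no error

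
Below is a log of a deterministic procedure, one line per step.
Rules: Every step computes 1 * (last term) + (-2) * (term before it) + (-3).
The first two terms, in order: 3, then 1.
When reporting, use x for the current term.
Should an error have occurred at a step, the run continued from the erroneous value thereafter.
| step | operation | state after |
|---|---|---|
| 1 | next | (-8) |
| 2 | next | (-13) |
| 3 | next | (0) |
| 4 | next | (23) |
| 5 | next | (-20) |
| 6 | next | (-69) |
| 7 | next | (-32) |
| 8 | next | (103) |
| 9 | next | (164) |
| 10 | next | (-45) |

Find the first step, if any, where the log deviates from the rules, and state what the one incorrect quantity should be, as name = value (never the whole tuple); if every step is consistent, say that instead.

Step 1: x = 1*(1) + (-2)*(3) + (-3) = -8 — no discrepancy.
Step 2: x = 1*(-8) + (-2)*(1) + (-3) = -13 — consistent with the log.
Step 3: x = 1*(-13) + (-2)*(-8) + (-3) = 0 — in agreement.
Step 4: x = 1*(0) + (-2)*(-13) + (-3) = 23 — confirmed correct.
Step 5: x = 1*(23) + (-2)*(0) + (-3) = 20 — not what was recorded.
The earliest wrong entry is at step 5: it should read x = 20.

step 5, x = 20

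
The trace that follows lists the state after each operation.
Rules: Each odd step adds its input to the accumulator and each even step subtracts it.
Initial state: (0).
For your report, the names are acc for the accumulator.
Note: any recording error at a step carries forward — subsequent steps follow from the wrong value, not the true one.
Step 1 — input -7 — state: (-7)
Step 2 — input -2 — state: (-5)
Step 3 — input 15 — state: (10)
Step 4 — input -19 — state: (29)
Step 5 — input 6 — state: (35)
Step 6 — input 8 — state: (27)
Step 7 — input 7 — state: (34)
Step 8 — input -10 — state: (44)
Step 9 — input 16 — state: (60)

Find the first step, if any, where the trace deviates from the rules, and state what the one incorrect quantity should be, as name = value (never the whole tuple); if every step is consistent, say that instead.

no error

Recomputing the run from the initial state:
step 1: acc = -7
step 2: acc = -5
step 3: acc = 10
step 4: acc = 29
step 5: acc = 35
step 6: acc = 27
step 7: acc = 34
step 8: acc = 44
step 9: acc = 60
This matches the trace at every step.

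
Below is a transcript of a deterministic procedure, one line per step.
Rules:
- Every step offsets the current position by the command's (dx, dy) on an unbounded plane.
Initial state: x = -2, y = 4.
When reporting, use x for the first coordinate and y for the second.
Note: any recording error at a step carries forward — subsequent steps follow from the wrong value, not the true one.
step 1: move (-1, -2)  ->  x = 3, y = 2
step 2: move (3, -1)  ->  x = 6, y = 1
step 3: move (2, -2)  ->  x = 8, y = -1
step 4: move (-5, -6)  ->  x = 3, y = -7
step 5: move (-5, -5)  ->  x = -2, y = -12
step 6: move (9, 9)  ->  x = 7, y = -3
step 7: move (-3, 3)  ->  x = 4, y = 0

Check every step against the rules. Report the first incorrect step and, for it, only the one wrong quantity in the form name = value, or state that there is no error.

step 1, x = -3

step 1: x = -2 + (-1) = -3, y = 4 + (-2) = 2 -> a discrepancy with the transcript
Step 1 is the first one off; corrected, x = -3.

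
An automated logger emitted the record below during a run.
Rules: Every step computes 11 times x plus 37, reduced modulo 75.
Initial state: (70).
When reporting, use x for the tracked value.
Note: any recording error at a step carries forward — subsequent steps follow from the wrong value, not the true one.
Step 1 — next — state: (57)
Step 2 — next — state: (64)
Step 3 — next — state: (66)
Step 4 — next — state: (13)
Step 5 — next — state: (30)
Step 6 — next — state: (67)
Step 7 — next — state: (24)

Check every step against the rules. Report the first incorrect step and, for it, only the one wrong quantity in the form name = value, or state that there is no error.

Step 1: x = (11*70 + 37) mod 75 = 57 — consistent with the record.
Step 2: x = (11*57 + 37) mod 75 = 64 — matches.
Step 3: x = (11*64 + 37) mod 75 = 66 — in agreement.
Step 4: x = (11*66 + 37) mod 75 = 13 — agrees with the record.
Step 5: x = (11*13 + 37) mod 75 = 30 — no discrepancy.
Step 6: x = (11*30 + 37) mod 75 = 67 — no discrepancy.
Step 7: x = (11*67 + 37) mod 75 = 24 — same as recorded.
No step deviates from the rules.

no error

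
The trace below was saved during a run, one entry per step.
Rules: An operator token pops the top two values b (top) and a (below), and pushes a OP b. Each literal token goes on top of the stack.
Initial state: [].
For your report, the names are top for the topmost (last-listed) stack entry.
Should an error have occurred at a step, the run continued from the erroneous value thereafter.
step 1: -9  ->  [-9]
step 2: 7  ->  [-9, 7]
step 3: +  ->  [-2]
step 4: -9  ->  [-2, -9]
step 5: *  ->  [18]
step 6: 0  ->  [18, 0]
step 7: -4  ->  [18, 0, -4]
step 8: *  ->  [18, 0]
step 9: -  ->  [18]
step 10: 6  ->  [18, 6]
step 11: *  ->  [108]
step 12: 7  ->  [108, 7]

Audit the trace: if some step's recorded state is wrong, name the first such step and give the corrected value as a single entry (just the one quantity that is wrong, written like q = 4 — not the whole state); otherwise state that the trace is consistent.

Recomputing the run from the initial state:
step 1: [-9]
step 2: [-9, 7]
step 3: [-2]
step 4: [-2, -9]
step 5: [18]
step 6: [18, 0]
step 7: [18, 0, -4]
step 8: [18, 0]
step 9: [18]
step 10: [18, 6]
step 11: [108]
step 12: [108, 7]
This matches the trace at every step.

no error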